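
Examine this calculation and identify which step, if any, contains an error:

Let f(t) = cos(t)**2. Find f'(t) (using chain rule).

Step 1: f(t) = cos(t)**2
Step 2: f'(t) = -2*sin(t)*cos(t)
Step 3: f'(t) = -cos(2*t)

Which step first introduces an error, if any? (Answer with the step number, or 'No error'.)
Step 3

Step 3 is incorrect due to a wrong trig function.
The step shows: -cos(2*t)
The correct value should be: -sin(2*t)

Explanation: sin(2*t) was incorrectly written as cos(2*t): the term -sin(2*t) was incorrectly written as -cos(2*t)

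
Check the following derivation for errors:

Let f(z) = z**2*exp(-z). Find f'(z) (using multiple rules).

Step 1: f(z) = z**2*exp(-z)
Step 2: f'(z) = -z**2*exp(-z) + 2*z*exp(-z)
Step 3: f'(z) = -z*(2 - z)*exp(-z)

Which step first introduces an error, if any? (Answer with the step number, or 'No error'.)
Step 3

Step 3 is incorrect due to a sign flip.
The step shows: -z*(2 - z)*exp(-z)
The correct value should be: z*(2 - z)*exp(-z)

Explanation: The sign of the whole expression was flipped: the term z*(2 - z)*exp(-z) was incorrectly written as -z*(2 - z)*exp(-z)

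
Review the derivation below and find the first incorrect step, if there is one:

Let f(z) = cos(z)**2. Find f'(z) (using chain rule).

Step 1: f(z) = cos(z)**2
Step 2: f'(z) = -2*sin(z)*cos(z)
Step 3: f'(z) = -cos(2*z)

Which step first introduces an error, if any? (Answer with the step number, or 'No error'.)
Step 3

Step 3 is incorrect due to a wrong trig function.
The step shows: -cos(2*z)
The correct value should be: -sin(2*z)

Explanation: sin(2*z) was incorrectly written as cos(2*z): the term -sin(2*z) was incorrectly written as -cos(2*z)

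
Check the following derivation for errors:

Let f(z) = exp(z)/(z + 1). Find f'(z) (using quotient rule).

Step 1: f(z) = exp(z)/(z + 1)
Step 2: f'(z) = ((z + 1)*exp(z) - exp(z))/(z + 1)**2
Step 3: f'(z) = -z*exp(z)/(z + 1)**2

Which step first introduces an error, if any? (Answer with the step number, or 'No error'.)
Step 3

Step 3 is incorrect due to a sign flip.
The step shows: -z*exp(z)/(z + 1)**2
The correct value should be: z*exp(z)/(z + 1)**2

Explanation: The sign of the whole expression was flipped: the term z*exp(z)/(z + 1)**2 was incorrectly written as -z*exp(z)/(z + 1)**2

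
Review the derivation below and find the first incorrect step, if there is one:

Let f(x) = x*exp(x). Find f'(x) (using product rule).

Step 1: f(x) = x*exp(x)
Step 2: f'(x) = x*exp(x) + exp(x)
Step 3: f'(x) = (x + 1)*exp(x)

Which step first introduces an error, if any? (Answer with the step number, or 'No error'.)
No error

All steps in this derivation are correct.
The final answer f'(x) = (x + 1)*exp(x) is valid.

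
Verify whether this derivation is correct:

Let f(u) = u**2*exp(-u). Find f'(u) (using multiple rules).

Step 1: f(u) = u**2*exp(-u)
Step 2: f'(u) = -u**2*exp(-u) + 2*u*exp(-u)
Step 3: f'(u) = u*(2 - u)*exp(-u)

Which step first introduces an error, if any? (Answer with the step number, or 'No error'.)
No error

All steps in this derivation are correct.
The final answer f'(u) = u*(2 - u)*exp(-u) is valid.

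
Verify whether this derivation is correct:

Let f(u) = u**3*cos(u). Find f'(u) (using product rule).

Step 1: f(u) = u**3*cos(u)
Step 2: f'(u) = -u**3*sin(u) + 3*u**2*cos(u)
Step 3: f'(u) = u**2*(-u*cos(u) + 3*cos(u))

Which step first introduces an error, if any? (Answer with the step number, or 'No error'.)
Step 3

Step 3 is incorrect due to a wrong trig function.
The step shows: u**2*(-u*cos(u) + 3*cos(u))
The correct value should be: u**2*(-u*sin(u) + 3*cos(u))

Explanation: sin(u) was incorrectly written as cos(u): the term u**2*(-u*sin(u) + 3*cos(u)) was incorrectly written as u**2*(-u*cos(u) + 3*cos(u))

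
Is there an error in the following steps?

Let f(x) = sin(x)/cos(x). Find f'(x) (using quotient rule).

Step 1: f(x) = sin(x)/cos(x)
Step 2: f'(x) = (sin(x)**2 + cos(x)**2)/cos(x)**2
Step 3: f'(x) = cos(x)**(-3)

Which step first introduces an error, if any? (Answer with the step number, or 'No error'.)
Step 3

Step 3 is incorrect due to a wrong exponent.
The step shows: cos(x)**(-3)
The correct value should be: cos(x)**(-2)

Explanation: The exponent -2 on cos(x) was incorrectly written as -3: the term cos(x)**(-2) was incorrectly written as cos(x)**(-3)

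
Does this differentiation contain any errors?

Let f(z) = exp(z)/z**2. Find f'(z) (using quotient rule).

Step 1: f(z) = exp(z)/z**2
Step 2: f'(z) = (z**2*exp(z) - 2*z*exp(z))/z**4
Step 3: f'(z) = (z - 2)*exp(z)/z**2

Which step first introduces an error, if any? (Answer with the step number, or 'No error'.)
Step 3

Step 3 is incorrect due to a wrong exponent.
The step shows: (z - 2)*exp(z)/z**2
The correct value should be: (z - 2)*exp(z)/z**3

Explanation: The exponent -3 on z was incorrectly written as -2: the term (z - 2)*exp(z)/z**3 was incorrectly written as (z - 2)*exp(z)/z**2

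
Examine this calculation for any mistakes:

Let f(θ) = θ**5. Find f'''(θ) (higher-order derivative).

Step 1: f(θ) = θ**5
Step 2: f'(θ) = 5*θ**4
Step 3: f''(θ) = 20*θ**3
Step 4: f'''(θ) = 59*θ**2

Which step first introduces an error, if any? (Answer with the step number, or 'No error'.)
Step 4

Step 4 is incorrect due to a wrong coefficient.
The step shows: 59*θ**2
The correct value should be: 60*θ**2

Explanation: The coefficient 60 was incorrectly written as 59: the term 60*θ**2 was incorrectly written as 59*θ**2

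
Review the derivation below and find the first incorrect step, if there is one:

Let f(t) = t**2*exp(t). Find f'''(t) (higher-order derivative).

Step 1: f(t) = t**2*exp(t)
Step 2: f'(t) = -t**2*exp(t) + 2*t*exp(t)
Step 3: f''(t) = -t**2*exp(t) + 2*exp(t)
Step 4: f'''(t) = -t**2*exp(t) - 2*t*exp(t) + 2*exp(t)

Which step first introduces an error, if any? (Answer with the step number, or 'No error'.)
Step 2

Step 2 is incorrect due to a sign flip.
The step shows: -t**2*exp(t) + 2*t*exp(t)
The correct value should be: t**2*exp(t) + 2*t*exp(t)

Explanation: The sign of one term was flipped: the term t**2*exp(t) was incorrectly written as -t**2*exp(t)
The later steps are derived from this incorrect expression, so the error originates in Step 2.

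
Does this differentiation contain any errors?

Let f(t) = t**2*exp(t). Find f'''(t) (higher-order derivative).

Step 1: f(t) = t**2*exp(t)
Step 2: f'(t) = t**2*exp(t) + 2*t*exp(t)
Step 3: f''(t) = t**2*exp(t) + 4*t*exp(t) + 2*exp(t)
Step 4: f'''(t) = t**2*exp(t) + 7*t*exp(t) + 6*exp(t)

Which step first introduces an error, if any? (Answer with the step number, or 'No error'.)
Step 4

Step 4 is incorrect due to a wrong coefficient.
The step shows: t**2*exp(t) + 7*t*exp(t) + 6*exp(t)
The correct value should be: t**2*exp(t) + 6*t*exp(t) + 6*exp(t)

Explanation: The coefficient 6 was incorrectly written as 7: the term 6*t*exp(t) was incorrectly written as 7*t*exp(t)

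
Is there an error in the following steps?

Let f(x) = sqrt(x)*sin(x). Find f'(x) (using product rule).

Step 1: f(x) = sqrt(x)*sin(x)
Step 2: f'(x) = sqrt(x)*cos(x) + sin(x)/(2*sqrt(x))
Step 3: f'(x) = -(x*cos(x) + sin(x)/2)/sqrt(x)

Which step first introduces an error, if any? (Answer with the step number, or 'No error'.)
Step 3

Step 3 is incorrect due to a sign flip.
The step shows: -(x*cos(x) + sin(x)/2)/sqrt(x)
The correct value should be: (x*cos(x) + sin(x)/2)/sqrt(x)

Explanation: The sign of the whole expression was flipped: the term (x*cos(x) + sin(x)/2)/sqrt(x) was incorrectly written as -(x*cos(x) + sin(x)/2)/sqrt(x)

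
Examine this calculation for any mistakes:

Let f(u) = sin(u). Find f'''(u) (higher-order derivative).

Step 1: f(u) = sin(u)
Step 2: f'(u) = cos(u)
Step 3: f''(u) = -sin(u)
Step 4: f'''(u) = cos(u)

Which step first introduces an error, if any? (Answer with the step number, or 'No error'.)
Step 4

Step 4 is incorrect due to a sign flip.
The step shows: cos(u)
The correct value should be: -cos(u)

Explanation: The sign of the whole expression was flipped: the term -cos(u) was incorrectly written as cos(u)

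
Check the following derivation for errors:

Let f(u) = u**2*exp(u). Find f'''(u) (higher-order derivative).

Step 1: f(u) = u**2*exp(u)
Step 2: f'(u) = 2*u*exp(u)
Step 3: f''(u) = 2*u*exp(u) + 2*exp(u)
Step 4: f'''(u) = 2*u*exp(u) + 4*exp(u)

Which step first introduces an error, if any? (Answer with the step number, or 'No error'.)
Step 2

Step 2 is incorrect due to a dropped term.
The step shows: 2*u*exp(u)
The correct value should be: u**2*exp(u) + 2*u*exp(u)

Explanation: A term was dropped: the term u**2*exp(u) was incorrectly omitted
The later steps are derived from this incorrect expression, so the error originates in Step 2.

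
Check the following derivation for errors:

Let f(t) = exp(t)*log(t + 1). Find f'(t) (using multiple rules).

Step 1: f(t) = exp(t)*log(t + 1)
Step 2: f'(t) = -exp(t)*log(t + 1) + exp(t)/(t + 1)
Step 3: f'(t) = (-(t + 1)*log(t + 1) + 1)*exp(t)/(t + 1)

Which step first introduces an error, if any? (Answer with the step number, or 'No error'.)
Step 2

Step 2 is incorrect due to a sign flip.
The step shows: -exp(t)*log(t + 1) + exp(t)/(t + 1)
The correct value should be: exp(t)*log(t + 1) + exp(t)/(t + 1)

Explanation: The sign of one term was flipped: the term exp(t)*log(t + 1) was incorrectly written as -exp(t)*log(t + 1)
The later steps are derived from this incorrect expression, so the error originates in Step 2.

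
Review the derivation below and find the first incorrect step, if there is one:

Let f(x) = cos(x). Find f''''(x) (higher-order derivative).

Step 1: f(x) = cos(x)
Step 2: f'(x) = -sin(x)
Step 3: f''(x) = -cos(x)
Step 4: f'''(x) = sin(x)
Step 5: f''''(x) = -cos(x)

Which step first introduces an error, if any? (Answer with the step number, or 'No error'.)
Step 5

Step 5 is incorrect due to a sign flip.
The step shows: -cos(x)
The correct value should be: cos(x)

Explanation: The sign of the whole expression was flipped: the term cos(x) was incorrectly written as -cos(x)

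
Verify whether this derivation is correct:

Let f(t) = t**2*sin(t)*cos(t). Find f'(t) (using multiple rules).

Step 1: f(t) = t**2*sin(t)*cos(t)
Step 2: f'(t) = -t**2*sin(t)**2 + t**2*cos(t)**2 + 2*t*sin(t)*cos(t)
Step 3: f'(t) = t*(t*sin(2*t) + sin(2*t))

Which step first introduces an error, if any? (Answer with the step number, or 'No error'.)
Step 3

Step 3 is incorrect due to a wrong trig function.
The step shows: t*(t*sin(2*t) + sin(2*t))
The correct value should be: t*(t*cos(2*t) + sin(2*t))

Explanation: cos(2*t) was incorrectly written as sin(2*t): the term t*(t*cos(2*t) + sin(2*t)) was incorrectly written as t*(t*sin(2*t) + sin(2*t))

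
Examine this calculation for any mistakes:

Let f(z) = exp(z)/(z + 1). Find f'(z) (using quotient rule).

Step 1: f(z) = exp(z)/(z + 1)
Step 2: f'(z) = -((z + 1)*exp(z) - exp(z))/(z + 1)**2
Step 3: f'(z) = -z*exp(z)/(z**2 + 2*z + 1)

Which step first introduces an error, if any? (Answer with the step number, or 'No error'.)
Step 2

Step 2 is incorrect due to a sign flip.
The step shows: -((z + 1)*exp(z) - exp(z))/(z + 1)**2
The correct value should be: ((z + 1)*exp(z) - exp(z))/(z + 1)**2

Explanation: The sign of the whole expression was flipped: the term ((z + 1)*exp(z) - exp(z))/(z + 1)**2 was incorrectly written as -((z + 1)*exp(z) - exp(z))/(z + 1)**2
The later steps are derived from this incorrect expression, so the error originates in Step 2.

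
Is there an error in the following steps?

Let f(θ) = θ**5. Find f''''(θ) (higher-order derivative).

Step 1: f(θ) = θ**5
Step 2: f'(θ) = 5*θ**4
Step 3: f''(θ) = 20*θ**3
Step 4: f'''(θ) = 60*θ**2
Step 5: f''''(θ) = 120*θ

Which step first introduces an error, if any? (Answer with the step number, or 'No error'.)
No error

All steps in this derivation are correct.
The final answer f''''(θ) = 120*θ is valid.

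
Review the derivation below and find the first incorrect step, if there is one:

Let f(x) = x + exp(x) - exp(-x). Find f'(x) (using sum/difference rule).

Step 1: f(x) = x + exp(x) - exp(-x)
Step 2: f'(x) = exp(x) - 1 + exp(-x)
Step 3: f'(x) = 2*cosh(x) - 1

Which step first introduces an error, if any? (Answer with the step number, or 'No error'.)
Step 2

Step 2 is incorrect due to a sign flip.
The step shows: exp(x) - 1 + exp(-x)
The correct value should be: exp(x) + 1 + exp(-x)

Explanation: The sign of one term was flipped: the term 1 was incorrectly written as -1
The later steps are derived from this incorrect expression, so the error originates in Step 2.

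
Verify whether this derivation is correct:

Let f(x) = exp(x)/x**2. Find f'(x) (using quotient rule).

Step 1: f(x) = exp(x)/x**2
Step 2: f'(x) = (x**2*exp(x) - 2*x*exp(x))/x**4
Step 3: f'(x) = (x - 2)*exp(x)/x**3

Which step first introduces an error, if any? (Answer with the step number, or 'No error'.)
No error

All steps in this derivation are correct.
The final answer f'(x) = (x - 2)*exp(x)/x**3 is valid.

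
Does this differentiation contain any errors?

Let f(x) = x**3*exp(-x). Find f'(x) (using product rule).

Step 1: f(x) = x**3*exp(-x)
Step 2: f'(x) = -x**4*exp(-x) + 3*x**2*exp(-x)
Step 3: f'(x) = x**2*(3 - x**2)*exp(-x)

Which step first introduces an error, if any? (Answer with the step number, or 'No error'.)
Step 2

Step 2 is incorrect due to a wrong exponent.
The step shows: -x**4*exp(-x) + 3*x**2*exp(-x)
The correct value should be: -x**3*exp(-x) + 3*x**2*exp(-x)

Explanation: The exponent 3 on x was incorrectly written as 4: the term -x**3*exp(-x) was incorrectly written as -x**4*exp(-x)
The later steps are derived from this incorrect expression, so the error originates in Step 2.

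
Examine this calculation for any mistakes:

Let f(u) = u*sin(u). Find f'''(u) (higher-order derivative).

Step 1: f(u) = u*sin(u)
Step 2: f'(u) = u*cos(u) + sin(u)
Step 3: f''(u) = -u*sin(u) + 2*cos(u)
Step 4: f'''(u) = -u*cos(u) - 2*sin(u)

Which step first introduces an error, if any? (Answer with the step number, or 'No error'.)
Step 4

Step 4 is incorrect due to a wrong coefficient.
The step shows: -u*cos(u) - 2*sin(u)
The correct value should be: -u*cos(u) - 3*sin(u)

Explanation: The coefficient -3 was incorrectly written as -2: the term -3*sin(u) was incorrectly written as -2*sin(u)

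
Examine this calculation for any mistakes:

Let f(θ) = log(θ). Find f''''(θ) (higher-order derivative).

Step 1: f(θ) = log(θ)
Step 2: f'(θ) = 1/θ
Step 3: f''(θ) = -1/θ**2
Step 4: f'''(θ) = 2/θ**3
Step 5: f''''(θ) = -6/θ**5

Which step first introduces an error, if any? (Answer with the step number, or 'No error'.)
Step 5

Step 5 is incorrect due to a wrong exponent.
The step shows: -6/θ**5
The correct value should be: -6/θ**4

Explanation: The exponent -4 on θ was incorrectly written as -5: the term -6/θ**4 was incorrectly written as -6/θ**5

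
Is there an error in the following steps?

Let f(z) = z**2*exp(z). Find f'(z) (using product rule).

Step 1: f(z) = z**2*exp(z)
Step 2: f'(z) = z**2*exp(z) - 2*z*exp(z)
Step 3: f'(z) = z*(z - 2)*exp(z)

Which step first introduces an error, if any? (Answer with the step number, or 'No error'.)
Step 2

Step 2 is incorrect due to a sign flip.
The step shows: z**2*exp(z) - 2*z*exp(z)
The correct value should be: z**2*exp(z) + 2*z*exp(z)

Explanation: The sign of one term was flipped: the term 2*z*exp(z) was incorrectly written as -2*z*exp(z)
The later steps are derived from this incorrect expression, so the error originates in Step 2.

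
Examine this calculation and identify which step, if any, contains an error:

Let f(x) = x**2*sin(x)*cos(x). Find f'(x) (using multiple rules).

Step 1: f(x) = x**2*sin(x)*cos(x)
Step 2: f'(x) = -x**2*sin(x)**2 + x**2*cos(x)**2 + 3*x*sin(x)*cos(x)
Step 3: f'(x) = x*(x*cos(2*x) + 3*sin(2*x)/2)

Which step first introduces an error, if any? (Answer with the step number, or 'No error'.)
Step 2

Step 2 is incorrect due to a wrong coefficient.
The step shows: -x**2*sin(x)**2 + x**2*cos(x)**2 + 3*x*sin(x)*cos(x)
The correct value should be: -x**2*sin(x)**2 + x**2*cos(x)**2 + 2*x*sin(x)*cos(x)

Explanation: The coefficient 2 was incorrectly written as 3: the term 2*x*sin(x)*cos(x) was incorrectly written as 3*x*sin(x)*cos(x)
The later steps are derived from this incorrect expression, so the error originates in Step 2.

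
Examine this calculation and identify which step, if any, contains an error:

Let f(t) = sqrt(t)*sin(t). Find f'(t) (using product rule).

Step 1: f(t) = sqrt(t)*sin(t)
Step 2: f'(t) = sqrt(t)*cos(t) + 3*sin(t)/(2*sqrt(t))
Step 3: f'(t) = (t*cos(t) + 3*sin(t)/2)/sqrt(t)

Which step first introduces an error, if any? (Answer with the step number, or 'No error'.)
Step 2

Step 2 is incorrect due to a wrong coefficient.
The step shows: sqrt(t)*cos(t) + 3*sin(t)/(2*sqrt(t))
The correct value should be: sqrt(t)*cos(t) + sin(t)/(2*sqrt(t))

Explanation: The coefficient 1/2 was incorrectly written as 3/2: the term sin(t)/(2*sqrt(t)) was incorrectly written as 3*sin(t)/(2*sqrt(t))
The later steps are derived from this incorrect expression, so the error originates in Step 2.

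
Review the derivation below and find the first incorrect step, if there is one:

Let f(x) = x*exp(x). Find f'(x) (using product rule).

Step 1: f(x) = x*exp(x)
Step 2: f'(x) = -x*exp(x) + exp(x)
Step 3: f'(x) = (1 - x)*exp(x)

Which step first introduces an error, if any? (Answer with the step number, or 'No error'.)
Step 2

Step 2 is incorrect due to a sign flip.
The step shows: -x*exp(x) + exp(x)
The correct value should be: x*exp(x) + exp(x)

Explanation: The sign of one term was flipped: the term x*exp(x) was incorrectly written as -x*exp(x)
The later steps are derived from this incorrect expression, so the error originates in Step 2.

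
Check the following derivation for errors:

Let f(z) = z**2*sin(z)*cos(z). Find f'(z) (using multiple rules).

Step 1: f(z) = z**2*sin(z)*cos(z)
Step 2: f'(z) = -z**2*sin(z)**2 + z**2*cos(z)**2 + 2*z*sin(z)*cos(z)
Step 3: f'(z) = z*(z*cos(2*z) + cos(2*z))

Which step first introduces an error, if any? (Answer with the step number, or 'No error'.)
Step 3

Step 3 is incorrect due to a wrong trig function.
The step shows: z*(z*cos(2*z) + cos(2*z))
The correct value should be: z*(z*cos(2*z) + sin(2*z))

Explanation: sin(2*z) was incorrectly written as cos(2*z): the term z*(z*cos(2*z) + sin(2*z)) was incorrectly written as z*(z*cos(2*z) + cos(2*z))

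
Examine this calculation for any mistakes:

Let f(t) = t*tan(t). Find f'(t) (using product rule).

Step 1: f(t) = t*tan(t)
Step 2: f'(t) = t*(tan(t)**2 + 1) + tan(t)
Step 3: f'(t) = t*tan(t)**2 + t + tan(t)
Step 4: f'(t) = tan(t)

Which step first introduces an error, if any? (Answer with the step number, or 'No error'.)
Step 4

Step 4 is incorrect due to a dropped term.
The step shows: tan(t)
The correct value should be: t/cos(t)**2 + tan(t)

Explanation: A term was dropped: the term t/cos(t)**2 was incorrectly omitted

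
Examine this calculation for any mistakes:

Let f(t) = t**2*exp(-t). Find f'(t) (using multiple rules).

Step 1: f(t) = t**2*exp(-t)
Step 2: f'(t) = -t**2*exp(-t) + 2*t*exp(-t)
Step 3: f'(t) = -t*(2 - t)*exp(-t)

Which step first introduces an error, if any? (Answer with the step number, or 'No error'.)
Step 3

Step 3 is incorrect due to a sign flip.
The step shows: -t*(2 - t)*exp(-t)
The correct value should be: t*(2 - t)*exp(-t)

Explanation: The sign of the whole expression was flipped: the term t*(2 - t)*exp(-t) was incorrectly written as -t*(2 - t)*exp(-t)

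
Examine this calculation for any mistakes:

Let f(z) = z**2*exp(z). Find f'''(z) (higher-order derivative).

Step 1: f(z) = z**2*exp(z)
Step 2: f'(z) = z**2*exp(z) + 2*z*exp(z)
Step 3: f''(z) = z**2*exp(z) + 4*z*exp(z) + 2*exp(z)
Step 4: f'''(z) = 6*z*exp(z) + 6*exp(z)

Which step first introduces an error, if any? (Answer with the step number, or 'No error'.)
Step 4

Step 4 is incorrect due to a dropped term.
The step shows: 6*z*exp(z) + 6*exp(z)
The correct value should be: z**2*exp(z) + 6*z*exp(z) + 6*exp(z)

Explanation: A term was dropped: the term z**2*exp(z) was incorrectly omitted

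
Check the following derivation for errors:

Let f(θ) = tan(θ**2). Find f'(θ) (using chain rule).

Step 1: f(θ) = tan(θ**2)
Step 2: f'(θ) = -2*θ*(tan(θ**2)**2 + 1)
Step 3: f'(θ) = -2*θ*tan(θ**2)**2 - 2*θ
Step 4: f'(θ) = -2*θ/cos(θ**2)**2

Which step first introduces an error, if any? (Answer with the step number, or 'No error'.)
Step 2

Step 2 is incorrect due to a sign flip.
The step shows: -2*θ*(tan(θ**2)**2 + 1)
The correct value should be: 2*θ*(tan(θ**2)**2 + 1)

Explanation: The sign of the whole expression was flipped: the term 2*θ*(tan(θ**2)**2 + 1) was incorrectly written as -2*θ*(tan(θ**2)**2 + 1)
The later steps are derived from this incorrect expression, so the error originates in Step 2.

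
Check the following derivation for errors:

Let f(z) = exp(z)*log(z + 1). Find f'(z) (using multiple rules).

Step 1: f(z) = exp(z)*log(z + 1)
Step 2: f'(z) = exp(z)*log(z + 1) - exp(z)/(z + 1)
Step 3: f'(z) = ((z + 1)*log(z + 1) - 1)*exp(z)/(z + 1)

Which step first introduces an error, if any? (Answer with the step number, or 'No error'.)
Step 2

Step 2 is incorrect due to a sign flip.
The step shows: exp(z)*log(z + 1) - exp(z)/(z + 1)
The correct value should be: exp(z)*log(z + 1) + exp(z)/(z + 1)

Explanation: The sign of one term was flipped: the term exp(z)/(z + 1) was incorrectly written as -exp(z)/(z + 1)
The later steps are derived from this incorrect expression, so the error originates in Step 2.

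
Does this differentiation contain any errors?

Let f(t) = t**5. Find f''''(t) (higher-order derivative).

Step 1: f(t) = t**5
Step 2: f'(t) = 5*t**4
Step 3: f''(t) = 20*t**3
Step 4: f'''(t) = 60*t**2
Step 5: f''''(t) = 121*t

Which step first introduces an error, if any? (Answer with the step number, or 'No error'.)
Step 5

Step 5 is incorrect due to a wrong coefficient.
The step shows: 121*t
The correct value should be: 120*t

Explanation: The coefficient 120 was incorrectly written as 121: the term 120*t was incorrectly written as 121*t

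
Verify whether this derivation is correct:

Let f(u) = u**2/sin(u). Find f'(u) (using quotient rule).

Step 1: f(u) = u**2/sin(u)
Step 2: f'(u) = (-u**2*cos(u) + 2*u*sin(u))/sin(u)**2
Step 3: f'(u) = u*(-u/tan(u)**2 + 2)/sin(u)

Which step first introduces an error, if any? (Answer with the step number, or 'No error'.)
Step 3

Step 3 is incorrect due to a wrong exponent.
The step shows: u*(-u/tan(u)**2 + 2)/sin(u)
The correct value should be: u*(-u/tan(u) + 2)/sin(u)

Explanation: The exponent -1 on tan(u) was incorrectly written as -2: the term u*(-u/tan(u) + 2)/sin(u) was incorrectly written as u*(-u/tan(u)**2 + 2)/sin(u)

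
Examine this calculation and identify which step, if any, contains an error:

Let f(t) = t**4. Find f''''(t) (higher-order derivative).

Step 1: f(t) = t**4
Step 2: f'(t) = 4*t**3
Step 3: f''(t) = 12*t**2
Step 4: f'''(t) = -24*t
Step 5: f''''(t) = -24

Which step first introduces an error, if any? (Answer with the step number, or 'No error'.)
Step 4

Step 4 is incorrect due to a sign flip.
The step shows: -24*t
The correct value should be: 24*t

Explanation: The sign of the whole expression was flipped: the term 24*t was incorrectly written as -24*t
The later steps are derived from this incorrect expression, so the error originates in Step 4.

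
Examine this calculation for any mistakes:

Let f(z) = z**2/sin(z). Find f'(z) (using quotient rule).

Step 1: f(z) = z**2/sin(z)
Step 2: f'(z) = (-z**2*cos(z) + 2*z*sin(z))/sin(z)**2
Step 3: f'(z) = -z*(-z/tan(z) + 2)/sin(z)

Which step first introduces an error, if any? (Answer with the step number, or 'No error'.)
Step 3

Step 3 is incorrect due to a sign flip.
The step shows: -z*(-z/tan(z) + 2)/sin(z)
The correct value should be: z*(-z/tan(z) + 2)/sin(z)

Explanation: The sign of the whole expression was flipped: the term z*(-z/tan(z) + 2)/sin(z) was incorrectly written as -z*(-z/tan(z) + 2)/sin(z)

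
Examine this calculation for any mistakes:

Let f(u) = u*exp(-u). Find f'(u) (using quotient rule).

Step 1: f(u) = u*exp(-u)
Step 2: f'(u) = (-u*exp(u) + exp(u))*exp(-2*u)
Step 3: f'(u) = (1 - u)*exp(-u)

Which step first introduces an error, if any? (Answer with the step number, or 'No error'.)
No error

All steps in this derivation are correct.
The final answer f'(u) = (1 - u)*exp(-u) is valid.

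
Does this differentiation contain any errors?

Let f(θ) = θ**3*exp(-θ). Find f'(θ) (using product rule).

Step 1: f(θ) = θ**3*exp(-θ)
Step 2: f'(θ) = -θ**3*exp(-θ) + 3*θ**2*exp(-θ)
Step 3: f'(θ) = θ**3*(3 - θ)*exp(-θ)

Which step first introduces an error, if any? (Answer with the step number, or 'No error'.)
Step 3

Step 3 is incorrect due to a wrong exponent.
The step shows: θ**3*(3 - θ)*exp(-θ)
The correct value should be: θ**2*(3 - θ)*exp(-θ)

Explanation: The exponent 2 on θ was incorrectly written as 3: the term θ**2*(3 - θ)*exp(-θ) was incorrectly written as θ**3*(3 - θ)*exp(-θ)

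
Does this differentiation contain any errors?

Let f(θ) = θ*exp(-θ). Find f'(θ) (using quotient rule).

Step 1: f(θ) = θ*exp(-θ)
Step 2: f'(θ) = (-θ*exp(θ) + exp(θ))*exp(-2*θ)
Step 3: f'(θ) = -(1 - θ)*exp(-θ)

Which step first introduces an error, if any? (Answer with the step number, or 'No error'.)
Step 3

Step 3 is incorrect due to a sign flip.
The step shows: -(1 - θ)*exp(-θ)
The correct value should be: (1 - θ)*exp(-θ)

Explanation: The sign of the whole expression was flipped: the term (1 - θ)*exp(-θ) was incorrectly written as -(1 - θ)*exp(-θ)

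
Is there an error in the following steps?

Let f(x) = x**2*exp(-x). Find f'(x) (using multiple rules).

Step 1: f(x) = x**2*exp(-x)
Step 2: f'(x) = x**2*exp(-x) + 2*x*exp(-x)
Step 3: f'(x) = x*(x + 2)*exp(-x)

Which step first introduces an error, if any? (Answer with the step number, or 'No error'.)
Step 2

Step 2 is incorrect due to a sign flip.
The step shows: x**2*exp(-x) + 2*x*exp(-x)
The correct value should be: -x**2*exp(-x) + 2*x*exp(-x)

Explanation: The sign of one term was flipped: the term -x**2*exp(-x) was incorrectly written as x**2*exp(-x)
The later steps are derived from this incorrect expression, so the error originates in Step 2.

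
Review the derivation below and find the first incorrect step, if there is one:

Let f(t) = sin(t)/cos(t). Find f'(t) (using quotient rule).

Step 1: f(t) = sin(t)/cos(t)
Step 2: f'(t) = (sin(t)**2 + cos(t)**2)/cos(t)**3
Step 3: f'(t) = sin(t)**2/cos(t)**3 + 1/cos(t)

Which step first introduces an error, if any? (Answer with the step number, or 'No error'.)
Step 2

Step 2 is incorrect due to a wrong exponent.
The step shows: (sin(t)**2 + cos(t)**2)/cos(t)**3
The correct value should be: (sin(t)**2 + cos(t)**2)/cos(t)**2

Explanation: The exponent -2 on cos(t) was incorrectly written as -3: the term (sin(t)**2 + cos(t)**2)/cos(t)**2 was incorrectly written as (sin(t)**2 + cos(t)**2)/cos(t)**3
The later steps are derived from this incorrect expression, so the error originates in Step 2.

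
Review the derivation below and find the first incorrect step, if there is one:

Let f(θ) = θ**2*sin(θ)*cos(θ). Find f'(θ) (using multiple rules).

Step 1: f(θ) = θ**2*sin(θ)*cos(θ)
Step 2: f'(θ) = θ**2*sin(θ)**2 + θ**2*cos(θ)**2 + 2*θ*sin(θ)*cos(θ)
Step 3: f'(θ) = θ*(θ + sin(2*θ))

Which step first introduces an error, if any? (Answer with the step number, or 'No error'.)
Step 2

Step 2 is incorrect due to a sign flip.
The step shows: θ**2*sin(θ)**2 + θ**2*cos(θ)**2 + 2*θ*sin(θ)*cos(θ)
The correct value should be: -θ**2*sin(θ)**2 + θ**2*cos(θ)**2 + 2*θ*sin(θ)*cos(θ)

Explanation: The sign of one term was flipped: the term -θ**2*sin(θ)**2 was incorrectly written as θ**2*sin(θ)**2
The later steps are derived from this incorrect expression, so the error originates in Step 2.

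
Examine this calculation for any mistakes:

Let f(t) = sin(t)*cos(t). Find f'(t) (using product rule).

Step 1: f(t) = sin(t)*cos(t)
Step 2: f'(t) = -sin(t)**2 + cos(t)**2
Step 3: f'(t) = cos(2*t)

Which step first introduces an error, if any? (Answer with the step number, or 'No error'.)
No error

All steps in this derivation are correct.
The final answer f'(t) = cos(2*t) is valid.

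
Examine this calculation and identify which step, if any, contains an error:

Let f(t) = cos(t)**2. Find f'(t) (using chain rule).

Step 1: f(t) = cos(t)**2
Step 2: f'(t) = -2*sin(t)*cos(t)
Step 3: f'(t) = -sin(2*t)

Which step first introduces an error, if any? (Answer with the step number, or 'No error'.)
No error

All steps in this derivation are correct.
The final answer f'(t) = -sin(2*t) is valid.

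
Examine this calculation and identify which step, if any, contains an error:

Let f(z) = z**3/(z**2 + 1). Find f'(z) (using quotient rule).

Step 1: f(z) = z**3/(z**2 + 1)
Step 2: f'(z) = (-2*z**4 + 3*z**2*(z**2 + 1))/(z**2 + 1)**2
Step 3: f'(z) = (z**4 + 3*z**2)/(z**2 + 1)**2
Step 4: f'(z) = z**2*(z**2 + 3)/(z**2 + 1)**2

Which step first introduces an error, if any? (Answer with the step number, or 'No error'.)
No error

All steps in this derivation are correct.
The final answer f'(z) = z**2*(z**2 + 3)/(z**2 + 1)**2 is valid.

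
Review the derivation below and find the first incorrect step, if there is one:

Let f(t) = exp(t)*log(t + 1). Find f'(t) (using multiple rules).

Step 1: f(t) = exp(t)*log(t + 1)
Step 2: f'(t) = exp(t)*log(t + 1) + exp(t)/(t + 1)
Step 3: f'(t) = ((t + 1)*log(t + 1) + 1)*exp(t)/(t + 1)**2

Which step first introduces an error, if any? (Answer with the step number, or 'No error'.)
Step 3

Step 3 is incorrect due to a wrong exponent.
The step shows: ((t + 1)*log(t + 1) + 1)*exp(t)/(t + 1)**2
The correct value should be: ((t + 1)*log(t + 1) + 1)*exp(t)/(t + 1)

Explanation: The exponent -1 on t + 1 was incorrectly written as -2: the term ((t + 1)*log(t + 1) + 1)*exp(t)/(t + 1) was incorrectly written as ((t + 1)*log(t + 1) + 1)*exp(t)/(t + 1)**2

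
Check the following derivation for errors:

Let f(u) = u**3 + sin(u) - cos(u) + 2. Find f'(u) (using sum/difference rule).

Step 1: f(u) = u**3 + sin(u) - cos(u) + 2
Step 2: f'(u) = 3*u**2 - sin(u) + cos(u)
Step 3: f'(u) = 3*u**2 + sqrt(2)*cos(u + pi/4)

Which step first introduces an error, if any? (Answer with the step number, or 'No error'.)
Step 2

Step 2 is incorrect due to a sign flip.
The step shows: 3*u**2 - sin(u) + cos(u)
The correct value should be: 3*u**2 + sin(u) + cos(u)

Explanation: The sign of one term was flipped: the term sin(u) was incorrectly written as -sin(u)
The later steps are derived from this incorrect expression, so the error originates in Step 2.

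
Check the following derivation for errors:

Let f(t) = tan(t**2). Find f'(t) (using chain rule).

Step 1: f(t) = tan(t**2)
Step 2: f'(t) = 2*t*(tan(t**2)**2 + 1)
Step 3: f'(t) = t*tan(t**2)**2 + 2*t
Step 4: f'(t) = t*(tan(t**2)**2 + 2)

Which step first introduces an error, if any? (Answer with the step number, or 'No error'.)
Step 3

Step 3 is incorrect due to a wrong coefficient.
The step shows: t*tan(t**2)**2 + 2*t
The correct value should be: 2*t*tan(t**2)**2 + 2*t

Explanation: The coefficient 2 was incorrectly written as 1: the term 2*t*tan(t**2)**2 was incorrectly written as t*tan(t**2)**2
The later steps are derived from this incorrect expression, so the error originates in Step 3.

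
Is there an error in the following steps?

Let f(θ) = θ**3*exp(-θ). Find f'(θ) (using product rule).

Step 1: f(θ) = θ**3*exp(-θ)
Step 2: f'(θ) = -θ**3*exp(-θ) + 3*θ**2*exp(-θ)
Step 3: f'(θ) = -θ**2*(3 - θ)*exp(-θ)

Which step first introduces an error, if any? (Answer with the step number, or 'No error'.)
Step 3

Step 3 is incorrect due to a sign flip.
The step shows: -θ**2*(3 - θ)*exp(-θ)
The correct value should be: θ**2*(3 - θ)*exp(-θ)

Explanation: The sign of the whole expression was flipped: the term θ**2*(3 - θ)*exp(-θ) was incorrectly written as -θ**2*(3 - θ)*exp(-θ)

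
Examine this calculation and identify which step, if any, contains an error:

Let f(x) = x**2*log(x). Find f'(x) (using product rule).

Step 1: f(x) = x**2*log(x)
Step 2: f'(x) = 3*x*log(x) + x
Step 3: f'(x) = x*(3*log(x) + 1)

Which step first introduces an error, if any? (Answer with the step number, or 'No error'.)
Step 2

Step 2 is incorrect due to a wrong coefficient.
The step shows: 3*x*log(x) + x
The correct value should be: 2*x*log(x) + x

Explanation: The coefficient 2 was incorrectly written as 3: the term 2*x*log(x) was incorrectly written as 3*x*log(x)
The later steps are derived from this incorrect expression, so the error originates in Step 2.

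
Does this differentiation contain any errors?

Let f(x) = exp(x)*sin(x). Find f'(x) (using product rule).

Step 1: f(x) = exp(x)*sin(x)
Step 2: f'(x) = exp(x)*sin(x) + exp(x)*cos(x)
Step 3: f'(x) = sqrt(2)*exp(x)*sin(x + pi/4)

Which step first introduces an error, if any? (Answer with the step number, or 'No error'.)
No error

All steps in this derivation are correct.
The final answer f'(x) = sqrt(2)*exp(x)*sin(x + pi/4) is valid.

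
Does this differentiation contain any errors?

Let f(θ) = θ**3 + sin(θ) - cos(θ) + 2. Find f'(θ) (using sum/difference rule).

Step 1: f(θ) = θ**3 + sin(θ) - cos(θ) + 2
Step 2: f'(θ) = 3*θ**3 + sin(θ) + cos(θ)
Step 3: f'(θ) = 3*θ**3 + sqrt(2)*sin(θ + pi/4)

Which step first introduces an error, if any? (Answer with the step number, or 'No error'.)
Step 2

Step 2 is incorrect due to a wrong exponent.
The step shows: 3*θ**3 + sin(θ) + cos(θ)
The correct value should be: 3*θ**2 + sin(θ) + cos(θ)

Explanation: The exponent 2 on θ was incorrectly written as 3: the term 3*θ**2 was incorrectly written as 3*θ**3
The later steps are derived from this incorrect expression, so the error originates in Step 2.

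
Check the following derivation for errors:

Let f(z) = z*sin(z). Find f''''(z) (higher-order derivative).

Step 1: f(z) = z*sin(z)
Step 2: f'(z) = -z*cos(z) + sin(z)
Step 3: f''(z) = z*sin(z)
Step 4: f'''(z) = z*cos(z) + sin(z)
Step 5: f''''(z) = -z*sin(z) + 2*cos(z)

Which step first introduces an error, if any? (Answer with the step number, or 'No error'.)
Step 2

Step 2 is incorrect due to a sign flip.
The step shows: -z*cos(z) + sin(z)
The correct value should be: z*cos(z) + sin(z)

Explanation: The sign of one term was flipped: the term z*cos(z) was incorrectly written as -z*cos(z)
The later steps are derived from this incorrect expression, so the error originates in Step 2.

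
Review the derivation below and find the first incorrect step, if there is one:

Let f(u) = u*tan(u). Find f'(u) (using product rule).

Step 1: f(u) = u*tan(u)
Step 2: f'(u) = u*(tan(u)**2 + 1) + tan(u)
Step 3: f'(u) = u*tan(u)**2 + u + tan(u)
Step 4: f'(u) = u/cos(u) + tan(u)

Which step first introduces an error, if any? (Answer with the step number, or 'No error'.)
Step 4

Step 4 is incorrect due to a wrong exponent.
The step shows: u/cos(u) + tan(u)
The correct value should be: u/cos(u)**2 + tan(u)

Explanation: The exponent -2 on cos(u) was incorrectly written as -1: the term u/cos(u)**2 was incorrectly written as u/cos(u)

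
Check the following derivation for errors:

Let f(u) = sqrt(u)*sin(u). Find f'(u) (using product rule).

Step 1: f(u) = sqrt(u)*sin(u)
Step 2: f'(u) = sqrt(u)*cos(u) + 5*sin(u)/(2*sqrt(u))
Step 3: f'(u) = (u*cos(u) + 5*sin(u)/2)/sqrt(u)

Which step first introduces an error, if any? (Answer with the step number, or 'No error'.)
Step 2

Step 2 is incorrect due to a wrong coefficient.
The step shows: sqrt(u)*cos(u) + 5*sin(u)/(2*sqrt(u))
The correct value should be: sqrt(u)*cos(u) + sin(u)/(2*sqrt(u))

Explanation: The coefficient 1/2 was incorrectly written as 5/2: the term sin(u)/(2*sqrt(u)) was incorrectly written as 5*sin(u)/(2*sqrt(u))
The later steps are derived from this incorrect expression, so the error originates in Step 2.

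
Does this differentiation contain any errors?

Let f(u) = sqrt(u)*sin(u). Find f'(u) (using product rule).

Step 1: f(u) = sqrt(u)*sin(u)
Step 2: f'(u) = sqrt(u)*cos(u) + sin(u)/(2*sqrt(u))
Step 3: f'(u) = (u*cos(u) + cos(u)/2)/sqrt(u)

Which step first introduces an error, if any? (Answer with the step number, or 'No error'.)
Step 3

Step 3 is incorrect due to a wrong trig function.
The step shows: (u*cos(u) + cos(u)/2)/sqrt(u)
The correct value should be: (u*cos(u) + sin(u)/2)/sqrt(u)

Explanation: sin(u) was incorrectly written as cos(u): the term (u*cos(u) + sin(u)/2)/sqrt(u) was incorrectly written as (u*cos(u) + cos(u)/2)/sqrt(u)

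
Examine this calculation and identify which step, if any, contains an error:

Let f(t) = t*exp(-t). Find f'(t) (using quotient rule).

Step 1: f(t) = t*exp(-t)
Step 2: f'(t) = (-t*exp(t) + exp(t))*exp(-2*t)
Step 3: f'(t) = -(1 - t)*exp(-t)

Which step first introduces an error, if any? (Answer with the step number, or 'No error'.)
Step 3

Step 3 is incorrect due to a sign flip.
The step shows: -(1 - t)*exp(-t)
The correct value should be: (1 - t)*exp(-t)

Explanation: The sign of the whole expression was flipped: the term (1 - t)*exp(-t) was incorrectly written as -(1 - t)*exp(-t)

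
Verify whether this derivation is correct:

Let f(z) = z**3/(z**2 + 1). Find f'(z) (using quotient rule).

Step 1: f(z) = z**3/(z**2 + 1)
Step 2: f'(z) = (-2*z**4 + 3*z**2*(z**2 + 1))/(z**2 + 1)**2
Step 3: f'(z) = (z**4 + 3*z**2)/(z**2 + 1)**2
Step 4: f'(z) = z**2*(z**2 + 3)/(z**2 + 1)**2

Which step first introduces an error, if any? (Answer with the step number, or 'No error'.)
No error

All steps in this derivation are correct.
The final answer f'(z) = z**2*(z**2 + 3)/(z**2 + 1)**2 is valid.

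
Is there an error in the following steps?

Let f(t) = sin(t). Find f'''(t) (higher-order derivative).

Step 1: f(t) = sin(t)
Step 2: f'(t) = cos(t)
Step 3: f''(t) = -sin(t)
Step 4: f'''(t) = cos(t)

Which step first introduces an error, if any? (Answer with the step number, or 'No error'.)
Step 4

Step 4 is incorrect due to a sign flip.
The step shows: cos(t)
The correct value should be: -cos(t)

Explanation: The sign of the whole expression was flipped: the term -cos(t) was incorrectly written as cos(t)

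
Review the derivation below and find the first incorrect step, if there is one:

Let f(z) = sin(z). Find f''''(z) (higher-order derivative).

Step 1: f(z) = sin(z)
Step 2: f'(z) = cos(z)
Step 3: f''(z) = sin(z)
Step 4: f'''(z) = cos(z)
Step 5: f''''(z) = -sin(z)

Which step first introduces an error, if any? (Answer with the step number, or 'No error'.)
Step 3

Step 3 is incorrect due to a sign flip.
The step shows: sin(z)
The correct value should be: -sin(z)

Explanation: The sign of the whole expression was flipped: the term -sin(z) was incorrectly written as sin(z)
The later steps are derived from this incorrect expression, so the error originates in Step 3.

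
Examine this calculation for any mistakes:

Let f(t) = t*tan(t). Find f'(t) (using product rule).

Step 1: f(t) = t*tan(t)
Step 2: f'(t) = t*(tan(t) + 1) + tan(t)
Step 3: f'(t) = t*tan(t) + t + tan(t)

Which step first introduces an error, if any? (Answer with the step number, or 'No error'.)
Step 2

Step 2 is incorrect due to a wrong exponent.
The step shows: t*(tan(t) + 1) + tan(t)
The correct value should be: t*(tan(t)**2 + 1) + tan(t)

Explanation: The exponent 2 on tan(t) was incorrectly written as 1: the term t*(tan(t)**2 + 1) was incorrectly written as t*(tan(t) + 1)
The later steps are derived from this incorrect expression, so the error originates in Step 2.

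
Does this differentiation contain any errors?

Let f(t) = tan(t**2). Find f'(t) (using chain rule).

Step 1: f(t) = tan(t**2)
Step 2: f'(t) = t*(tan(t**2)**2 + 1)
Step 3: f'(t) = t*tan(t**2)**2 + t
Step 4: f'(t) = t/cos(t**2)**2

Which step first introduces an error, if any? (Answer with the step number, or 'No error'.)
Step 2

Step 2 is incorrect due to a wrong coefficient.
The step shows: t*(tan(t**2)**2 + 1)
The correct value should be: 2*t*(tan(t**2)**2 + 1)

Explanation: The coefficient 2 was incorrectly written as 1: the term 2*t*(tan(t**2)**2 + 1) was incorrectly written as t*(tan(t**2)**2 + 1)
The later steps are derived from this incorrect expression, so the error originates in Step 2.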